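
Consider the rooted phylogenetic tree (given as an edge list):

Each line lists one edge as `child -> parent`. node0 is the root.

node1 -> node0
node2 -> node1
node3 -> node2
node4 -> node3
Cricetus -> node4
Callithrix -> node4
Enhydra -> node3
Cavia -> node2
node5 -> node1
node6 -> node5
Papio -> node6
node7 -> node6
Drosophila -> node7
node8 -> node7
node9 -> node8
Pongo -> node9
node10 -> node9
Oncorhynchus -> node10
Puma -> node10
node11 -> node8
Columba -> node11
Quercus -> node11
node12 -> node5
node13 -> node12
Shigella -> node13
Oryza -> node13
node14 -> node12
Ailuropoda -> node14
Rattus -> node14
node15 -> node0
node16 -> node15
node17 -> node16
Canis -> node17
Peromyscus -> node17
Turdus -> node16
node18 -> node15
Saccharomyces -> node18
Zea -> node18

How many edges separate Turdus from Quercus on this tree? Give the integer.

10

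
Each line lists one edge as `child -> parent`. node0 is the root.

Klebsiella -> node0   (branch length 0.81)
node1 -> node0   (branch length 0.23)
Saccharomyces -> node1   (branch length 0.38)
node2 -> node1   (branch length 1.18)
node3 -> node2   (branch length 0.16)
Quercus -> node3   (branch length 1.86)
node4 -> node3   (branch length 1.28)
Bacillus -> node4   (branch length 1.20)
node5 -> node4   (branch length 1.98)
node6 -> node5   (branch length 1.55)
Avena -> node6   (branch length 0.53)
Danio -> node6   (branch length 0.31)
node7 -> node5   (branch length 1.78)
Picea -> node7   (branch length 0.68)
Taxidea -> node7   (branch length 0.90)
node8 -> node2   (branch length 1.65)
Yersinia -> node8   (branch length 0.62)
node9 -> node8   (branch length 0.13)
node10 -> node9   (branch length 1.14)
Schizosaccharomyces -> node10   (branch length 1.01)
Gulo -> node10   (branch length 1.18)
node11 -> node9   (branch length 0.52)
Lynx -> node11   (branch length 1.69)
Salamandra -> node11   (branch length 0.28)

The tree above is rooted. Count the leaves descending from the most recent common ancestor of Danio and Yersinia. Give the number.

11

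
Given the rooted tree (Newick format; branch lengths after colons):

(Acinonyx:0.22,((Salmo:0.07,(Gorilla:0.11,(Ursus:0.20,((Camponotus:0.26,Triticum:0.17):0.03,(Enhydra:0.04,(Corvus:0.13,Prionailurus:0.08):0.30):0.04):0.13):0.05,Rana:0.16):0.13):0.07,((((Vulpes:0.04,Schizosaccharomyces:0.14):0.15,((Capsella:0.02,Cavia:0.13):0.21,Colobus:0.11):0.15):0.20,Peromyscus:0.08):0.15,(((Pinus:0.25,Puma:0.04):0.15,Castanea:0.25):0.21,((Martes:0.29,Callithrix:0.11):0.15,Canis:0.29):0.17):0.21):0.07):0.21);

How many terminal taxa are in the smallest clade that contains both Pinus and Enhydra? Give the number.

The MRCA of Pinus and Enhydra is the node subtending ((Salmo,(Gorilla,(Ursus,((Camponotus,Triticum),(Enhydra,(Corvus,Prionailurus)))),Rana)),((((Vulpes,Schizosaccharomyces),((Capsella,Cavia),Colobus)),Peromyscus),(((Pinus,Puma),Castanea),((Martes,Callithrix),Canis)))).
That clade contains 21 terminal taxa: Callithrix, Camponotus, Canis, Capsella, Castanea, Cavia, Colobus, Corvus, Enhydra, Gorilla, Martes, Peromyscus, Pinus, Prionailurus, Puma, Rana, Salmo, Schizosaccharomyces, Triticum, Ursus, Vulpes.

21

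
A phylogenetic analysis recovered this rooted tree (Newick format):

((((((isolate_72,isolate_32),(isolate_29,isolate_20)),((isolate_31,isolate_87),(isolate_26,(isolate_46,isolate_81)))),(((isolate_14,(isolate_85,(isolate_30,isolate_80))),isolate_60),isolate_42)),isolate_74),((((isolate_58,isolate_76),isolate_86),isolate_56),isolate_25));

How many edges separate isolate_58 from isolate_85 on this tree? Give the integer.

The MRCA of isolate_58 and isolate_85 is the root of the tree.
From isolate_58 up to that node: 5 branches. From isolate_85 up to the same node: 7 branches. Total: 5 + 7 = 12.

12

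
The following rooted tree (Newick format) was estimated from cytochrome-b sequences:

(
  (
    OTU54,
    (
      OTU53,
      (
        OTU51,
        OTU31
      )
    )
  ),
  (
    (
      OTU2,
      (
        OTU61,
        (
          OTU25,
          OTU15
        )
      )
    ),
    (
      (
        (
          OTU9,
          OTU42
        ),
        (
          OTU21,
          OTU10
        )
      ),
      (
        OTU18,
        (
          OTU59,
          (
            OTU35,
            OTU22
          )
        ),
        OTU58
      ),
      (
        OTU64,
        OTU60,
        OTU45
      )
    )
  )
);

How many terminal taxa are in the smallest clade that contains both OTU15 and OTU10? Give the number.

The MRCA of OTU15 and OTU10 is the node subtending ((OTU2,(OTU61,(OTU25,OTU15))),(((OTU9,OTU42),(OTU21,OTU10)),(OTU18,(OTU59,(OTU35,OTU22)),OTU58),(OTU64,OTU60,OTU45))).
That clade contains 16 terminal taxa: OTU10, OTU15, OTU18, OTU2, OTU21, OTU22, OTU25, OTU35, OTU42, OTU45, OTU58, OTU59, OTU60, OTU61, OTU64, OTU9.

16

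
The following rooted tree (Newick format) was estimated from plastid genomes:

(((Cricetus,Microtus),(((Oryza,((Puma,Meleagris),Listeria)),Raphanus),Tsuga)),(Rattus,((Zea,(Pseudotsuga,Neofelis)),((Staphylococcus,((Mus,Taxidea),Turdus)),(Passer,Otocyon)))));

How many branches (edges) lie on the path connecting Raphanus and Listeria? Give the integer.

The MRCA of Raphanus and Listeria is the node subtending ((Oryza,((Puma,Meleagris),Listeria)),Raphanus).
From Raphanus up to that node: 1 branch. From Listeria up to the same node: 3 branches. Total: 1 + 3 = 4.

4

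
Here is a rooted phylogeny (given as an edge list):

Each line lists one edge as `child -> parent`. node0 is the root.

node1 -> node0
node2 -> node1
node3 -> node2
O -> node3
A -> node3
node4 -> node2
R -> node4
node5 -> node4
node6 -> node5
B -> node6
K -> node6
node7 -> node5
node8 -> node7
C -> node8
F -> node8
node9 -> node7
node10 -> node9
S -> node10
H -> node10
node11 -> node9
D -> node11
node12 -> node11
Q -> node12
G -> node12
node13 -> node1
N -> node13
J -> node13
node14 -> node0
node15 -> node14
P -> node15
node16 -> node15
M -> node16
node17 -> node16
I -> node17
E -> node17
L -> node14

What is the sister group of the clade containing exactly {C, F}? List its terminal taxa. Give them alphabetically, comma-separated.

D, G, H, Q, S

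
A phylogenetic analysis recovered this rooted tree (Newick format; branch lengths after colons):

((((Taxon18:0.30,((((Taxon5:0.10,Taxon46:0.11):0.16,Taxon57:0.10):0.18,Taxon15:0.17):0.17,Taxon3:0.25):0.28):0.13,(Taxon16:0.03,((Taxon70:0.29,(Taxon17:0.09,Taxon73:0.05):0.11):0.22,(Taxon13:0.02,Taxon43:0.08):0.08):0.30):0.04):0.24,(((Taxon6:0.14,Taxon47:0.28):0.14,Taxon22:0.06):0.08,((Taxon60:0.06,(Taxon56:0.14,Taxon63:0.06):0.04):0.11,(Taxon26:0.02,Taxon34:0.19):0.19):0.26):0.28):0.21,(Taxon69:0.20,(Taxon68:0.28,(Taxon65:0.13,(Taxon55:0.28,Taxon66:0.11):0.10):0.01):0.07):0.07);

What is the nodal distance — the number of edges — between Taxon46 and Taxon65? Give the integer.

12

The MRCA of Taxon46 and Taxon65 is the root of the tree.
From Taxon46 up to that node: 8 branches. From Taxon65 up to the same node: 4 branches. Total: 8 + 4 = 12.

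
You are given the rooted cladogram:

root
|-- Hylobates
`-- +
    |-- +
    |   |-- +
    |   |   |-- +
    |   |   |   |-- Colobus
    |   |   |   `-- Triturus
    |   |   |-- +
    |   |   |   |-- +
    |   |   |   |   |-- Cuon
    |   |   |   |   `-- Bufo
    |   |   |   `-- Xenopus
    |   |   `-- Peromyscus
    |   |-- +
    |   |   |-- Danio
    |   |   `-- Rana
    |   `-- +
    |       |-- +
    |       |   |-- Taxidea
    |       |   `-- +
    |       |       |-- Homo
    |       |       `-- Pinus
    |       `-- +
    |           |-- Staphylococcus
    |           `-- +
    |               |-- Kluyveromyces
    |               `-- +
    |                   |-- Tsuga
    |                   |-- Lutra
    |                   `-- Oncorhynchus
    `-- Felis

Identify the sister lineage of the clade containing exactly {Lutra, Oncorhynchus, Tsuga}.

Kluyveromyces

The clade containing exactly {Lutra, Oncorhynchus, Tsuga} attaches to the tree at the node subtending (Kluyveromyces,(Tsuga,Lutra,Oncorhynchus)).
The other lineage descending from that same node — the sister group — is the single tip Kluyveromyces.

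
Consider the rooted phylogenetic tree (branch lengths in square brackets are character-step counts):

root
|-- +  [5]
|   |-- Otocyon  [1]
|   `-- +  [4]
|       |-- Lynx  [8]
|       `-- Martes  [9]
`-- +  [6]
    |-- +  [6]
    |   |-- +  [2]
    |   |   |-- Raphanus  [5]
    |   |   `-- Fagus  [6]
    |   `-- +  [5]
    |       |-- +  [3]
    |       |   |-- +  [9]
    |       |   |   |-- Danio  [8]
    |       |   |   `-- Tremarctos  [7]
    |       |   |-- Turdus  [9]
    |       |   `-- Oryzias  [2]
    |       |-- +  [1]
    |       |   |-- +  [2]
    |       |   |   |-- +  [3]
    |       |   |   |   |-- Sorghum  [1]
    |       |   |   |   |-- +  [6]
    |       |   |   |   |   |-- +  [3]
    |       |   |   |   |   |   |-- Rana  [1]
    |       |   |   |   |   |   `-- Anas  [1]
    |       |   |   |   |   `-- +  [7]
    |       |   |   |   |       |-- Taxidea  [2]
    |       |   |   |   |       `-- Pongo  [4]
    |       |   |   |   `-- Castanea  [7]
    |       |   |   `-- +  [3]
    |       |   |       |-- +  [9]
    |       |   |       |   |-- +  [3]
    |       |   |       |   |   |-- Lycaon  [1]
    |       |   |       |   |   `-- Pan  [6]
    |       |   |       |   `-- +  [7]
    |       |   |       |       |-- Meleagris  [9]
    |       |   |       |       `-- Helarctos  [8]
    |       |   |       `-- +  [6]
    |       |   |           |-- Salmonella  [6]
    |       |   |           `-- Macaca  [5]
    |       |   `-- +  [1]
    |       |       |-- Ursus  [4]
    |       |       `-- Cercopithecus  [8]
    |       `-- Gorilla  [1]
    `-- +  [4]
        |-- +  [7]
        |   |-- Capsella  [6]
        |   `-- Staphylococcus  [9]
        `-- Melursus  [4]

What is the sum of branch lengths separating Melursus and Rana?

The path runs Melursus → … → MRCA → … → Rana; the MRCA is the node subtending (((Raphanus,Fagus),(((Danio,Tremarctos),Turdus,Oryzias),(((Sorghum,((Rana,Anas),(Taxidea,Pongo)),Castanea),(((Lycaon,Pan),(Meleagris,Helarctos)),(Salmonella,Macaca))),(Ursus,Cercopithecus)),Gorilla)),((Capsella,Staphylococcus),Melursus)).
Branch lengths along that path: 4 + 4 + 6 + 5 + 1 + 2 + 3 + 6 + 3 + 1 = 35.

35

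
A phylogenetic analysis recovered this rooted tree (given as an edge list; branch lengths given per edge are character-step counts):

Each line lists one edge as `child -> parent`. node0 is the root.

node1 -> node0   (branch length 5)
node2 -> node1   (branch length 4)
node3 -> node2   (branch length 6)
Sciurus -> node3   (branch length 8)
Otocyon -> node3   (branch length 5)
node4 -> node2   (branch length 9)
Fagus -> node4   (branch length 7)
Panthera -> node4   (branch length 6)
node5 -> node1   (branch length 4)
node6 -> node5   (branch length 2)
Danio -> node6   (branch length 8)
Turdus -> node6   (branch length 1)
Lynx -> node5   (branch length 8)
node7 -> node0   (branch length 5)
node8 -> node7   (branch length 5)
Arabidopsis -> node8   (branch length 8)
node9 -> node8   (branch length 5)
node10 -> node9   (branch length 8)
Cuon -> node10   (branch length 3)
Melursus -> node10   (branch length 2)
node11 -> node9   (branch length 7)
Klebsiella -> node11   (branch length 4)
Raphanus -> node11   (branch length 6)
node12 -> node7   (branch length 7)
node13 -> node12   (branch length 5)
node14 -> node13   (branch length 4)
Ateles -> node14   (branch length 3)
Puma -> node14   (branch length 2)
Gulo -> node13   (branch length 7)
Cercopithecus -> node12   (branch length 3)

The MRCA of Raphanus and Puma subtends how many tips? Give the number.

9

The MRCA of Raphanus and Puma is the node subtending ((Arabidopsis,((Cuon,Melursus),(Klebsiella,Raphanus))),(((Ateles,Puma),Gulo),Cercopithecus)).
That clade contains 9 terminal taxa: Arabidopsis, Ateles, Cercopithecus, Cuon, Gulo, Klebsiella, Melursus, Puma, Raphanus.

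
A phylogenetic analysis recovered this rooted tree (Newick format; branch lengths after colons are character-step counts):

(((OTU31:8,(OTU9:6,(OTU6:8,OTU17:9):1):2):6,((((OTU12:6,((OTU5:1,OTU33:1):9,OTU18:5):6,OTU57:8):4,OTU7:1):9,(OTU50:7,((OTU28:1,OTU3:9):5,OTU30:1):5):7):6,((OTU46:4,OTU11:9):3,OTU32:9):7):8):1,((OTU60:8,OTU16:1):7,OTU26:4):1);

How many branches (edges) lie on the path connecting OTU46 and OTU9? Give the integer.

7

The MRCA of OTU46 and OTU9 is the node subtending ((OTU31,(OTU9,(OTU6,OTU17))),((((OTU12,((OTU5,OTU33),OTU18),OTU57),OTU7),(OTU50,((OTU28,OTU3),OTU30))),((OTU46,OTU11),OTU32))).
From OTU46 up to that node: 4 branches. From OTU9 up to the same node: 3 branches. Total: 4 + 3 = 7.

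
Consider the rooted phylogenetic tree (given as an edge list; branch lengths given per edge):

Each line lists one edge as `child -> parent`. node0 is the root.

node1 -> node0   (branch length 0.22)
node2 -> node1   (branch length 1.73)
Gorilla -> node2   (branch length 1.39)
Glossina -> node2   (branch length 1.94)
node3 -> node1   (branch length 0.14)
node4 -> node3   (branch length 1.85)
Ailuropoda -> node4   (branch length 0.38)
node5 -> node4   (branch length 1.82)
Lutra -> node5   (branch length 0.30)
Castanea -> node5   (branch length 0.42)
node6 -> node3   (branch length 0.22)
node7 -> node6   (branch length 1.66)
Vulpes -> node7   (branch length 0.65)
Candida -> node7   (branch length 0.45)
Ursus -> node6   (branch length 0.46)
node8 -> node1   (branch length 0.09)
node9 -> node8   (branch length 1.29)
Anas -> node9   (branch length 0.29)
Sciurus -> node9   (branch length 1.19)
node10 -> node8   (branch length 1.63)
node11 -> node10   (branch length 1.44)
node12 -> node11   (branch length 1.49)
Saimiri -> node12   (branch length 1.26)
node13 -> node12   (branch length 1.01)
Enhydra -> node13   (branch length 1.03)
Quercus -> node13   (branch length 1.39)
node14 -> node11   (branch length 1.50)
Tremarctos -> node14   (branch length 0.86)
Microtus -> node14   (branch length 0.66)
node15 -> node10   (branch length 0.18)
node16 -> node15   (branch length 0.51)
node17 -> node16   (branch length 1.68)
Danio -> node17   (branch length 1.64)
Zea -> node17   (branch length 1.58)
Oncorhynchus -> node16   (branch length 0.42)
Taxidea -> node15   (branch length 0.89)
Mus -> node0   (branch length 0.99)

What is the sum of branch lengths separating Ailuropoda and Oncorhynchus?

5.20

The path runs Ailuropoda → … → MRCA → … → Oncorhynchus; the MRCA is the node subtending ((Gorilla,Glossina),((Ailuropoda,(Lutra,Castanea)),((Vulpes,Candida),Ursus)),((Anas,Sciurus),(((Saimiri,(Enhydra,Quercus)),(Tremarctos,Microtus)),(((Danio,Zea),Oncorhynchus),Taxidea)))).
Branch lengths along that path: 0.38 + 1.85 + 0.14 + 0.09 + 1.63 + 0.18 + 0.51 + 0.42 = 5.20.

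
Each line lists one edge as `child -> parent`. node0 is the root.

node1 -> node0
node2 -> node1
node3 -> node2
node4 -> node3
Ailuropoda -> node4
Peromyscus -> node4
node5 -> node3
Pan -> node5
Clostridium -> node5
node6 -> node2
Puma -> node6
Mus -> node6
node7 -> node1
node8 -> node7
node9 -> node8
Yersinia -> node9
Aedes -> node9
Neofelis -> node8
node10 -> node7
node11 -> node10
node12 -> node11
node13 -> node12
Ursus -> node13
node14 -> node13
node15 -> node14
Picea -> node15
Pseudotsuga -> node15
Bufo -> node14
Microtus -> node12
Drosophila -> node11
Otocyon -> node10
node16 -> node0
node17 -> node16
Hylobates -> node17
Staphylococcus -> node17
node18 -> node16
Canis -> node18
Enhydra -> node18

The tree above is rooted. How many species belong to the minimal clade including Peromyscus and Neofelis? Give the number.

The MRCA of Peromyscus and Neofelis is the node subtending ((((Ailuropoda,Peromyscus),(Pan,Clostridium)),(Puma,Mus)),(((Yersinia,Aedes),Neofelis),((((Ursus,((Picea,Pseudotsuga),Bufo)),Microtus),Drosophila),Otocyon))).
That clade contains 16 terminal taxa: Aedes, Ailuropoda, Bufo, Clostridium, Drosophila, Microtus, Mus, Neofelis, Otocyon, Pan, Peromyscus, Picea, Pseudotsuga, Puma, Ursus, Yersinia.

16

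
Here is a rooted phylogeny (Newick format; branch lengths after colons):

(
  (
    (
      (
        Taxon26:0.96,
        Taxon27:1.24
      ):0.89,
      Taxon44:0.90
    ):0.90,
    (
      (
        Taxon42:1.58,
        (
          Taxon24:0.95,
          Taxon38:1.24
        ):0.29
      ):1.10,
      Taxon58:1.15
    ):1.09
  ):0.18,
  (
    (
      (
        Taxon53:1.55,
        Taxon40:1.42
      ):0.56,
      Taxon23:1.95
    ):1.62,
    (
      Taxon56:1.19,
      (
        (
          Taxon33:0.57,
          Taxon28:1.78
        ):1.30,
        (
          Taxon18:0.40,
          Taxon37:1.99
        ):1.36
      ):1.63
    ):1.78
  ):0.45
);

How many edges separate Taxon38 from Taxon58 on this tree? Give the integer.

The MRCA of Taxon38 and Taxon58 is the node subtending ((Taxon42,(Taxon24,Taxon38)),Taxon58).
From Taxon38 up to that node: 3 branches. From Taxon58 up to the same node: 1 branch. Total: 3 + 1 = 4.

4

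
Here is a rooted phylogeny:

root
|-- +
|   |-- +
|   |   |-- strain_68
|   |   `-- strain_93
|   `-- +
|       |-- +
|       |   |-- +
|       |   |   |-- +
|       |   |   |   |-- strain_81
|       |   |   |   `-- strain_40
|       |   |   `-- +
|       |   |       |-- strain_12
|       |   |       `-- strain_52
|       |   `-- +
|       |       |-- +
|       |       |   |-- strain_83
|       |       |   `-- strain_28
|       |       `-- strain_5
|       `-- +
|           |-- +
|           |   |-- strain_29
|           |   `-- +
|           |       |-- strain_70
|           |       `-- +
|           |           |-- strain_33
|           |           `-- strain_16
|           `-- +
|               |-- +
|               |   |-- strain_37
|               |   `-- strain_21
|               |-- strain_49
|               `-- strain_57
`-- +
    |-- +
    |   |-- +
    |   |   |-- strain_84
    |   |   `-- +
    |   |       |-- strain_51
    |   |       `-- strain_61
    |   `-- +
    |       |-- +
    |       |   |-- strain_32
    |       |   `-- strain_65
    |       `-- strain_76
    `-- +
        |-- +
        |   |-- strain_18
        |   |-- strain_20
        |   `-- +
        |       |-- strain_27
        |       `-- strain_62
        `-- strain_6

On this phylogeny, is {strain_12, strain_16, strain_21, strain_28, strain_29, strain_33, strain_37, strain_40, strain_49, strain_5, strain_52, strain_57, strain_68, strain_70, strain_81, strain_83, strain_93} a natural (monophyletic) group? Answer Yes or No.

Yes

The most recent common ancestor of these taxa subtends ((strain_68,strain_93),((((strain_81,strain_40),(strain_12,strain_52)),((strain_83,strain_28),strain_5)),((strain_29,(strain_70,(strain_33,strain_16))),((strain_37,strain_21),strain_49,strain_57)))).
That clade has exactly 17 tips — every listed taxon and nothing else — so the group is monophyletic.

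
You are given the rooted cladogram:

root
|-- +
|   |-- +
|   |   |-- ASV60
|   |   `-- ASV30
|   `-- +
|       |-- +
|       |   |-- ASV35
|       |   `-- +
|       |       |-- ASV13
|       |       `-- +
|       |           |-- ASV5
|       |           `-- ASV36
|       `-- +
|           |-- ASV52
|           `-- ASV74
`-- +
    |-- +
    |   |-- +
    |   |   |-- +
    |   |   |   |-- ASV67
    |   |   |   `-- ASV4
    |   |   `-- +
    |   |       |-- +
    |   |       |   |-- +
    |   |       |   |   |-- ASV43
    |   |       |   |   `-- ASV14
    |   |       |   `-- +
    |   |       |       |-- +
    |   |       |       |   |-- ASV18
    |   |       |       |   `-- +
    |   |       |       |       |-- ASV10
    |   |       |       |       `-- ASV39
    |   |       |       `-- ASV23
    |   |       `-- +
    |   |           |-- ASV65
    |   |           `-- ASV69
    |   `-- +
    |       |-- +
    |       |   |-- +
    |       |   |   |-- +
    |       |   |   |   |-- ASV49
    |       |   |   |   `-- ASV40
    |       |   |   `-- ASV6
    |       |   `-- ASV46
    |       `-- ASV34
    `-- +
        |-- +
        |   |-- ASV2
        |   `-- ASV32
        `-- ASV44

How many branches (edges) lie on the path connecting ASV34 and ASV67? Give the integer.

5

The MRCA of ASV34 and ASV67 is the node subtending (((ASV67,ASV4),(((ASV43,ASV14),((ASV18,(ASV10,ASV39)),ASV23)),(ASV65,ASV69))),((((ASV49,ASV40),ASV6),ASV46),ASV34)).
From ASV34 up to that node: 2 branches. From ASV67 up to the same node: 3 branches. Total: 2 + 3 = 5.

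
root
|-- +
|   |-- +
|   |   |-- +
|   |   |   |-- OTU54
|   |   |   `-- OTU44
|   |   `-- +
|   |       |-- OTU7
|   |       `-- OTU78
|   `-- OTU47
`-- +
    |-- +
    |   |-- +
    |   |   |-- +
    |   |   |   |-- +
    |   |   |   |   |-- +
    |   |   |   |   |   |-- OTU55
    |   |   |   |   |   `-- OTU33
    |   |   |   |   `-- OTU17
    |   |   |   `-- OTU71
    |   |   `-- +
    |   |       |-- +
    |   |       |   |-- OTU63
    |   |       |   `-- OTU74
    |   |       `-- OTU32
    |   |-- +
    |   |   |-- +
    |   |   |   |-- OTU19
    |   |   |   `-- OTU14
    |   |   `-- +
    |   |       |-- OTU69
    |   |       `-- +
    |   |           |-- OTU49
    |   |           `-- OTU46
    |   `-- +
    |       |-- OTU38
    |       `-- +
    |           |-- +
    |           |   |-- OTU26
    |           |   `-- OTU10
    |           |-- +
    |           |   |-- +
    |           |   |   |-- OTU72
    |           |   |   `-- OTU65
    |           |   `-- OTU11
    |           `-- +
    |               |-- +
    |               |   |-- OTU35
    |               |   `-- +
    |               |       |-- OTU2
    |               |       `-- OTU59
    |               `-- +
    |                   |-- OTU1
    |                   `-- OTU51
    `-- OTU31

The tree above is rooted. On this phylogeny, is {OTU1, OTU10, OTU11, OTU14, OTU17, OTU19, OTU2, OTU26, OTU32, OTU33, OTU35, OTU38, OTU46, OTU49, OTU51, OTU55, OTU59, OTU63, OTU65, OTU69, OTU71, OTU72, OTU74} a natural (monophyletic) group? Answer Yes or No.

Yes

The most recent common ancestor of these taxa subtends (((((OTU55,OTU33),OTU17),OTU71),((OTU63,OTU74),OTU32)),((OTU19,OTU14),(OTU69,(OTU49,OTU46))),(OTU38,((OTU26,OTU10),((OTU72,OTU65),OTU11),((OTU35,(OTU2,OTU59)),(OTU1,OTU51))))).
That clade has exactly 23 tips — every listed taxon and nothing else — so the group is monophyletic.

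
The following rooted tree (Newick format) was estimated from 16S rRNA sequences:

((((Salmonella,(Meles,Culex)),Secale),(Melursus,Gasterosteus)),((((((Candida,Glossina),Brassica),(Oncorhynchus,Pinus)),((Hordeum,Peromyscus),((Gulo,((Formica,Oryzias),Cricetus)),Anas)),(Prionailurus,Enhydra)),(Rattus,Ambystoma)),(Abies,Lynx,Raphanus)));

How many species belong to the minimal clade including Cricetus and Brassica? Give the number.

The MRCA of Cricetus and Brassica is the node subtending ((((Candida,Glossina),Brassica),(Oncorhynchus,Pinus)),((Hordeum,Peromyscus),((Gulo,((Formica,Oryzias),Cricetus)),Anas)),(Prionailurus,Enhydra)).
That clade contains 14 terminal taxa: Anas, Brassica, Candida, Cricetus, Enhydra, Formica, Glossina, Gulo, Hordeum, Oncorhynchus, Oryzias, Peromyscus, Pinus, Prionailurus.

14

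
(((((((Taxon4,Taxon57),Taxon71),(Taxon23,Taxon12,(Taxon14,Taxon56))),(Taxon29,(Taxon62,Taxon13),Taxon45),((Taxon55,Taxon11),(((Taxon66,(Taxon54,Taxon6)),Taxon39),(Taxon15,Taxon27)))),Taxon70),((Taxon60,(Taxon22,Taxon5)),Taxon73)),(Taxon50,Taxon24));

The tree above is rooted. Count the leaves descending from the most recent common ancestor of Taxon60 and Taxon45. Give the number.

24

The MRCA of Taxon60 and Taxon45 is the node subtending ((((((Taxon4,Taxon57),Taxon71),(Taxon23,Taxon12,(Taxon14,Taxon56))),(Taxon29,(Taxon62,Taxon13),Taxon45),((Taxon55,Taxon11),(((Taxon66,(Taxon54,Taxon6)),Taxon39),(Taxon15,Taxon27)))),Taxon70),((Taxon60,(Taxon22,Taxon5)),Taxon73)).
That clade contains 24 terminal taxa: Taxon11, Taxon12, Taxon13, Taxon14, Taxon15, Taxon22, Taxon23, Taxon27, Taxon29, Taxon39, Taxon4, Taxon45, Taxon5, Taxon54, Taxon55, Taxon56, Taxon57, Taxon6, Taxon60, Taxon62, Taxon66, Taxon70, Taxon71, Taxon73.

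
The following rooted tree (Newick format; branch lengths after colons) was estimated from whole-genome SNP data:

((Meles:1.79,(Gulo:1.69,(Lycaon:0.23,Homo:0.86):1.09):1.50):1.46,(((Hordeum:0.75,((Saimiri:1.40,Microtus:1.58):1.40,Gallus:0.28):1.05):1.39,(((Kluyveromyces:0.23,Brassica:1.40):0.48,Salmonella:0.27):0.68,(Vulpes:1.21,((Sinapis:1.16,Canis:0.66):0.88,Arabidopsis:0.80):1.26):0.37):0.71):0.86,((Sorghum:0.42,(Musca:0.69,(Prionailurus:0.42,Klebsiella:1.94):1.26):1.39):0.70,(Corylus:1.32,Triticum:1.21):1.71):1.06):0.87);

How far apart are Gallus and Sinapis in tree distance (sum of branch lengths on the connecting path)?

The path runs Gallus → … → MRCA → … → Sinapis; the MRCA is the node subtending ((Hordeum,((Saimiri,Microtus),Gallus)),(((Kluyveromyces,Brassica),Salmonella),(Vulpes,((Sinapis,Canis),Arabidopsis)))).
Branch lengths along that path: 0.28 + 1.05 + 1.39 + 0.71 + 0.37 + 1.26 + 0.88 + 1.16 = 7.10.

7.10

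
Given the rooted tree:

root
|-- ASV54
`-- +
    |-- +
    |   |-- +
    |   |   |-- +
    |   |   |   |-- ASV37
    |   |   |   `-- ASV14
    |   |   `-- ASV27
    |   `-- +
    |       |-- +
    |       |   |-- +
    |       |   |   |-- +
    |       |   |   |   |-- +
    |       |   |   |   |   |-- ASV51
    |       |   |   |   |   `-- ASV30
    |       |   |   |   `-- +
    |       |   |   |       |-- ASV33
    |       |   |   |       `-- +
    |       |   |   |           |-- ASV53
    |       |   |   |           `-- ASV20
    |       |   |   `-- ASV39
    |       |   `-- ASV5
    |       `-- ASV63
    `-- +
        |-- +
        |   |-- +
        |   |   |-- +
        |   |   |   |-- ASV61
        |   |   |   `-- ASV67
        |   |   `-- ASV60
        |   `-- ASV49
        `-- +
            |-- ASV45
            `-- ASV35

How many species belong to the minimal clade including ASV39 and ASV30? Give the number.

The MRCA of ASV39 and ASV30 is the node subtending (((ASV51,ASV30),(ASV33,(ASV53,ASV20))),ASV39).
That clade contains 6 terminal taxa: ASV20, ASV30, ASV33, ASV39, ASV51, ASV53.

6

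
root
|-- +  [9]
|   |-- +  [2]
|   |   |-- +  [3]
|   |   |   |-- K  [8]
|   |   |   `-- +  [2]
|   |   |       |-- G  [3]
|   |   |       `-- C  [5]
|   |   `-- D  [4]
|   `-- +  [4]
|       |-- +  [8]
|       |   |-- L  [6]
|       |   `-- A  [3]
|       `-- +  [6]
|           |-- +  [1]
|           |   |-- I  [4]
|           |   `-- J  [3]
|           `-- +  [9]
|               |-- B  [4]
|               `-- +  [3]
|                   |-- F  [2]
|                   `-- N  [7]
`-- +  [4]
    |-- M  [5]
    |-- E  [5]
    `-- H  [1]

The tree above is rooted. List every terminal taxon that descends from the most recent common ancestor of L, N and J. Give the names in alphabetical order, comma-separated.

Tracing L: it sits inside (L,A).
Tracing N: it sits inside (F,N).
Tracing J: it sits inside (I,J).
The smallest clade enclosing all 3 is ((L,A),((I,J),(B,(F,N)))); the answer is its 7 terminal taxa in alphabetical order.

A, B, F, I, J, L, N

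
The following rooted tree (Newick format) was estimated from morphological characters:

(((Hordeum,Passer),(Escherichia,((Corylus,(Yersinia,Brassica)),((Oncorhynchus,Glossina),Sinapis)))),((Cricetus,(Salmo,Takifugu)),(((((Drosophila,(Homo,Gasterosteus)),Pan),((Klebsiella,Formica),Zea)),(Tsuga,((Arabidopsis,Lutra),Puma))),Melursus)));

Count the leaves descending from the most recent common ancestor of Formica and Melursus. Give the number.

12

The MRCA of Formica and Melursus is the node subtending (((((Drosophila,(Homo,Gasterosteus)),Pan),((Klebsiella,Formica),Zea)),(Tsuga,((Arabidopsis,Lutra),Puma))),Melursus).
That clade contains 12 terminal taxa: Arabidopsis, Drosophila, Formica, Gasterosteus, Homo, Klebsiella, Lutra, Melursus, Pan, Puma, Tsuga, Zea.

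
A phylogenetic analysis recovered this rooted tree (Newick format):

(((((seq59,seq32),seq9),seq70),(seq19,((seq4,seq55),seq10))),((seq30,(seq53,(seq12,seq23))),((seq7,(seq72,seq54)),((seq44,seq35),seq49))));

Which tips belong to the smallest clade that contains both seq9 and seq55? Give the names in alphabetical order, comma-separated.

seq10, seq19, seq32, seq4, seq55, seq59, seq70, seq9

Tracing seq9: it sits inside ((seq59,seq32),seq9).
Tracing seq55: it sits inside (seq4,seq55).
The smallest clade enclosing both is ((((seq59,seq32),seq9),seq70),(seq19,((seq4,seq55),seq10))); the answer is its 8 terminal taxa in alphabetical order.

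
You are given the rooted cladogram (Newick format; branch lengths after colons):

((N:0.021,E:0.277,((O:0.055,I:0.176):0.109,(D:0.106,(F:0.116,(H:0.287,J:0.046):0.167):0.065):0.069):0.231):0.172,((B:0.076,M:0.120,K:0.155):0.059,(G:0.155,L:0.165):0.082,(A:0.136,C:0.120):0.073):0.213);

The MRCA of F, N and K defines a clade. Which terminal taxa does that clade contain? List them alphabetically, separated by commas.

Tracing F: it sits inside (F,(H,J)).
Tracing N: it sits inside (N,E,((O,I),(D,(F,(H,J))))).
Tracing K: it sits inside (B,M,K).
The smallest clade enclosing all 3 is the whole tree (their MRCA is the root), so the answer is all 15 tips in alphabetical order.

A, B, C, D, E, F, G, H, I, J, K, L, M, N, O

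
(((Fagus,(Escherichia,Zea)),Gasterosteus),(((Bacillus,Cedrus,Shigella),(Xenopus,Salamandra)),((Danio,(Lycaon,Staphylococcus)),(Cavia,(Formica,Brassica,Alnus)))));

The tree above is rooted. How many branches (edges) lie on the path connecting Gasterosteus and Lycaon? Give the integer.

7

The MRCA of Gasterosteus and Lycaon is the root of the tree.
From Gasterosteus up to that node: 2 branches. From Lycaon up to the same node: 5 branches. Total: 2 + 5 = 7.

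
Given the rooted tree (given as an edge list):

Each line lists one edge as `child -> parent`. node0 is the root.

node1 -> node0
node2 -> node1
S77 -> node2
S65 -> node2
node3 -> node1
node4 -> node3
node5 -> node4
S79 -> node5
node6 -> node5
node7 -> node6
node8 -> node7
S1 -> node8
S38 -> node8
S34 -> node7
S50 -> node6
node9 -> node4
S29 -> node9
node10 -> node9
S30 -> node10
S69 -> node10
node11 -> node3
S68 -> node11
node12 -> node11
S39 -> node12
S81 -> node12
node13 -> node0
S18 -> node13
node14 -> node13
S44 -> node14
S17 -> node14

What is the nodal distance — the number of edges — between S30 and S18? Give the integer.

The MRCA of S30 and S18 is the root of the tree.
From S30 up to that node: 6 branches. From S18 up to the same node: 2 branches. Total: 6 + 2 = 8.

8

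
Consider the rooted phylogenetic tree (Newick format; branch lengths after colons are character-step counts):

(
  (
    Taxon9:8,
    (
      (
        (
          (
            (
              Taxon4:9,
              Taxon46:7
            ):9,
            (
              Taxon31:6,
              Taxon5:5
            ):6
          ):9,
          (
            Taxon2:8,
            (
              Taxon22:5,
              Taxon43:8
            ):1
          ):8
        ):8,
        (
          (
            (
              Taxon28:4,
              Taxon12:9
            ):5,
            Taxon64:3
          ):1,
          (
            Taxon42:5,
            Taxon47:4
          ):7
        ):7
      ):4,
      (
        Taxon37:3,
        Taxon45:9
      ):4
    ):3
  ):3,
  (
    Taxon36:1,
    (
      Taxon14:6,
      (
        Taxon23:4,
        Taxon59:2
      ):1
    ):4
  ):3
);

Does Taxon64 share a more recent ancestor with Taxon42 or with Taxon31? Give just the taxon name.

Taxon42

The MRCA of Taxon64 and Taxon42 subtends (((Taxon28,Taxon12),Taxon64),(Taxon42,Taxon47)) (5 taxa).
The MRCA of Taxon64 and Taxon31 subtends ((((Taxon4,Taxon46),(Taxon31,Taxon5)),(Taxon2,(Taxon22,Taxon43))),(((Taxon28,Taxon12),Taxon64),(Taxon42,Taxon47))) (12 taxa).
The first is nested inside the second, so Taxon64 shares a more recent common ancestor with Taxon42.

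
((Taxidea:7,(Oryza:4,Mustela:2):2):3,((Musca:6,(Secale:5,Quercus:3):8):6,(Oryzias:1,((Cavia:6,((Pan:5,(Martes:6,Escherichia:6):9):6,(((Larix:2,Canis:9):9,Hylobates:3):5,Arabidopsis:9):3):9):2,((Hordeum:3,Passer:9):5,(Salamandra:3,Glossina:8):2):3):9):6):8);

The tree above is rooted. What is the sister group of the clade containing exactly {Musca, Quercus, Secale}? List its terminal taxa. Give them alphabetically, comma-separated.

Arabidopsis, Canis, Cavia, Escherichia, Glossina, Hordeum, Hylobates, Larix, Martes, Oryzias, Pan, Passer, Salamandra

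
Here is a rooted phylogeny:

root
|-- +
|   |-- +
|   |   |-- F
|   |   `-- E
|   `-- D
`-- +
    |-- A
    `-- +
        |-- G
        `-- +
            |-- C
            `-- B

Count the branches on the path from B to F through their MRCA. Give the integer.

The MRCA of B and F is the root of the tree.
From B up to that node: 4 branches. From F up to the same node: 3 branches. Total: 4 + 3 = 7.

7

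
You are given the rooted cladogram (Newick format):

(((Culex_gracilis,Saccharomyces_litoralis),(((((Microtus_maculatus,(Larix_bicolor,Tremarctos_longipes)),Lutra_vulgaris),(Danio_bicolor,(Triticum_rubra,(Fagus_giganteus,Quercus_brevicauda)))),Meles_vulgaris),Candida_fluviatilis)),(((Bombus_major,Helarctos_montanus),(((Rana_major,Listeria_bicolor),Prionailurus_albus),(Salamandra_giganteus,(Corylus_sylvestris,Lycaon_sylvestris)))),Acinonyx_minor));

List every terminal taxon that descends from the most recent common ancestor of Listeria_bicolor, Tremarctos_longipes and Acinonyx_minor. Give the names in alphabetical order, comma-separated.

Acinonyx_minor, Bombus_major, Candida_fluviatilis, Corylus_sylvestris, Culex_gracilis, Danio_bicolor, Fagus_giganteus, Helarctos_montanus, Larix_bicolor, Listeria_bicolor, Lutra_vulgaris, Lycaon_sylvestris, Meles_vulgaris, Microtus_maculatus, Prionailurus_albus, Quercus_brevicauda, Rana_major, Saccharomyces_litoralis, Salamandra_giganteus, Tremarctos_longipes, Triticum_rubra

Tracing Listeria_bicolor: it sits inside (Rana_major,Listeria_bicolor).
Tracing Tremarctos_longipes: it sits inside (Larix_bicolor,Tremarctos_longipes).
Tracing Acinonyx_minor: it sits inside (((Bombus_major,Helarctos_montanus),(((Rana_major,Listeria_bicolor),Prionailurus_albus),(Salamandra_giganteus,(Corylus_sylvestris,Lycaon_sylvestris)))),Acinonyx_minor).
The smallest clade enclosing all 3 is the whole tree (their MRCA is the root), so the answer is all 21 tips in alphabetical order.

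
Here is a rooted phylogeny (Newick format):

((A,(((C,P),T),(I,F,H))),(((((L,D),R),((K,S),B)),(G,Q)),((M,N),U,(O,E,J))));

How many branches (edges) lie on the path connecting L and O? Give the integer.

The MRCA of L and O is the node subtending (((((L,D),R),((K,S),B)),(G,Q)),((M,N),U,(O,E,J))).
From L up to that node: 5 branches. From O up to the same node: 3 branches. Total: 5 + 3 = 8.

8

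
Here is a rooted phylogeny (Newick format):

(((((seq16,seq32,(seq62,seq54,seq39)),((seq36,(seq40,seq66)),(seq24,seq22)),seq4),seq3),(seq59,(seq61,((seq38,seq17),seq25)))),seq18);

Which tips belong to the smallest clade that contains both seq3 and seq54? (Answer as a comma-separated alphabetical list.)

seq16, seq22, seq24, seq3, seq32, seq36, seq39, seq4, seq40, seq54, seq62, seq66

Tracing seq3: it sits inside (((seq16,seq32,(seq62,seq54,seq39)),((seq36,(seq40,seq66)),(seq24,seq22)),seq4),seq3).
Tracing seq54: it sits inside (seq62,seq54,seq39).
The smallest clade enclosing both is (((seq16,seq32,(seq62,seq54,seq39)),((seq36,(seq40,seq66)),(seq24,seq22)),seq4),seq3); the answer is its 12 terminal taxa in alphabetical order.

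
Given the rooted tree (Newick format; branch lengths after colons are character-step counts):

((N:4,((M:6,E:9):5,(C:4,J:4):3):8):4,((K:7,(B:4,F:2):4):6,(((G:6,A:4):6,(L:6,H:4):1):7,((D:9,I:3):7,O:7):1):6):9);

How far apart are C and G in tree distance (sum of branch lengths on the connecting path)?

The path runs C → … → MRCA → … → G; the MRCA is the root of the tree.
Branch lengths along that path: 4 + 3 + 8 + 4 + 9 + 6 + 7 + 6 + 6 = 53.

53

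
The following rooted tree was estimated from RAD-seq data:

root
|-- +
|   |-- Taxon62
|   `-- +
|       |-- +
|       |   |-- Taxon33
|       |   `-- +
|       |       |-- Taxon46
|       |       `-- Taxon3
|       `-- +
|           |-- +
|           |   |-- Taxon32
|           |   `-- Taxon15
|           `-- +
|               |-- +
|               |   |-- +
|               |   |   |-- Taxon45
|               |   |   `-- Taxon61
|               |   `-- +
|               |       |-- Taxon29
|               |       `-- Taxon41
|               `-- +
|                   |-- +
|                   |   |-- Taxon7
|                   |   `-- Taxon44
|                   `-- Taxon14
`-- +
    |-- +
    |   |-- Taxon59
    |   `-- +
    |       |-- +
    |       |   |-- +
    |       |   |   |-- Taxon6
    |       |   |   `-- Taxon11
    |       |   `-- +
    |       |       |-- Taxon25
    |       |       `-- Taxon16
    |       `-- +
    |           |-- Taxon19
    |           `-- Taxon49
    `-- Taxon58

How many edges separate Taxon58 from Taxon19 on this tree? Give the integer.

The MRCA of Taxon58 and Taxon19 is the node subtending ((Taxon59,(((Taxon6,Taxon11),(Taxon25,Taxon16)),(Taxon19,Taxon49))),Taxon58).
From Taxon58 up to that node: 1 branch. From Taxon19 up to the same node: 4 branches. Total: 1 + 4 = 5.

5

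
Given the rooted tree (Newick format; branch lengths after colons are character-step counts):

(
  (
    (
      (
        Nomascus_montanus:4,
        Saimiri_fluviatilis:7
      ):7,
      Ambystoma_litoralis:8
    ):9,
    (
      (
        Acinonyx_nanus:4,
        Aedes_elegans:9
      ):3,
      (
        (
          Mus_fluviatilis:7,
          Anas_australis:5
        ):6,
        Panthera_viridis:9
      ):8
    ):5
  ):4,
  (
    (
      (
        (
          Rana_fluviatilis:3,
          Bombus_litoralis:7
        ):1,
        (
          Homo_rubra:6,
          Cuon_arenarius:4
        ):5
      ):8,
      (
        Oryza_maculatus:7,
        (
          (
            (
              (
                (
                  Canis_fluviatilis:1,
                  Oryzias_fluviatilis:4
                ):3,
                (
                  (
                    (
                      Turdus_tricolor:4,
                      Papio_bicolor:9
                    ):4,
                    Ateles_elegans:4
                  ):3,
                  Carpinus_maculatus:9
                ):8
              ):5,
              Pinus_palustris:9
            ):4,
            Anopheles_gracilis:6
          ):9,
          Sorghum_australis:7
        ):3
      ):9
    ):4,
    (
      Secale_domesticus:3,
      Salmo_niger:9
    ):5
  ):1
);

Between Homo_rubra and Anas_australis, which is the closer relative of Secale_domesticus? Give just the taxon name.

Homo_rubra

The MRCA of Secale_domesticus and Homo_rubra subtends ((((Rana_fluviatilis,Bombus_litoralis),(Homo_rubra,Cuon_arenarius)),(Oryza_maculatus,(((((Canis_fluviatilis,Oryzias_fluviatilis),(((Turdus_tricolor,Papio_bicolor),Ateles_elegans),Carpinus_maculatus)),Pinus_palustris),Anopheles_gracilis),Sorghum_australis))),(Secale_domesticus,Salmo_niger)) (16 taxa).
The MRCA of Secale_domesticus and Anas_australis is the root, subtending the entire tree (24 taxa).
The first is nested inside the second, so Secale_domesticus shares a more recent common ancestor with Homo_rubra.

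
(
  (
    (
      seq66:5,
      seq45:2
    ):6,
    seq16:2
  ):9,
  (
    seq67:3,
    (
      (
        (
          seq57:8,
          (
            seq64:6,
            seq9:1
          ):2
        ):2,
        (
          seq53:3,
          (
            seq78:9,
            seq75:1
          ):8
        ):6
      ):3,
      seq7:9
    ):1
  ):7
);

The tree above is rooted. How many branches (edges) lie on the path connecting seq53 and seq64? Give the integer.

5

The MRCA of seq53 and seq64 is the node subtending ((seq57,(seq64,seq9)),(seq53,(seq78,seq75))).
From seq53 up to that node: 2 branches. From seq64 up to the same node: 3 branches. Total: 2 + 3 = 5.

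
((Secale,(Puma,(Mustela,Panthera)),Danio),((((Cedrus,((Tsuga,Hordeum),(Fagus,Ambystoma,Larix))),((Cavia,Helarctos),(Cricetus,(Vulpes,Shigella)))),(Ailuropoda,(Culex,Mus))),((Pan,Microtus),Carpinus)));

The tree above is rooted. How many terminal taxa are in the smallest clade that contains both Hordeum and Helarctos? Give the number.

The MRCA of Hordeum and Helarctos is the node subtending ((Cedrus,((Tsuga,Hordeum),(Fagus,Ambystoma,Larix))),((Cavia,Helarctos),(Cricetus,(Vulpes,Shigella)))).
That clade contains 11 terminal taxa: Ambystoma, Cavia, Cedrus, Cricetus, Fagus, Helarctos, Hordeum, Larix, Shigella, Tsuga, Vulpes.

11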